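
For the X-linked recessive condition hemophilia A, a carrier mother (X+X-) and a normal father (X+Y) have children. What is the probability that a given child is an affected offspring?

Cross: X+X- × X+Y
Offspring: 1 X+X+, 1 X+Y, 1 X+X-, 1 X-Y
Probability of an affected offspring: 1/4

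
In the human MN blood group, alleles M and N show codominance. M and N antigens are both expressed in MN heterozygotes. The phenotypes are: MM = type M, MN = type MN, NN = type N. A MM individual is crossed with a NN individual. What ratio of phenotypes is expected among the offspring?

Punnett square for MM × NN:
Offspring genotypes: 4 MN
Phenotype counts: 4 type MN
Ratio: all type MN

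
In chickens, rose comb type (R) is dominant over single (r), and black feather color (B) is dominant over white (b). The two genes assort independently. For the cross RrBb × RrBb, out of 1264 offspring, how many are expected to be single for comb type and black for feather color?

Dihybrid cross RrBb × RrBb — consider each gene separately:
comb type: Rr × Rr → 1 RR, 2 Rr, 1 rr → 3 R_ : 1 rr (out of 4)
feather color: Bb × Bb → 1 BB, 2 Bb, 1 bb → 3 B_ : 1 bb (out of 4)
Looking for: single (rr) and black (B_)
P(single) = 1/4, P(black) = 3/4
P(both) = 1/4 × 3/4 = 3/16
Expected count = 3/16 × 1264 = 237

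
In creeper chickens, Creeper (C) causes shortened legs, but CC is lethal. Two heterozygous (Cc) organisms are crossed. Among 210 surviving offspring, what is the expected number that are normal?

Cross: Cc × Cc
Punnett square offspring (before lethality): 1 CC, 2 Cc, 1 cc
The CC genotype is lethal (embryos die); surviving offspring: 2 Cc, 1 cc
normal: 1 out of 3 → fraction 1/3
Expected count = 1/3 × 210 = 70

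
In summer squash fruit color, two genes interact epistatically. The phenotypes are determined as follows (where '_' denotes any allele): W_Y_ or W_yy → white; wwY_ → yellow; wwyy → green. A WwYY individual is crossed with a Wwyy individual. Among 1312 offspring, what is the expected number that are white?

Cross: WwYY × Wwyy — consider each gene separately:
W gene: Ww × Ww → 1 WW, 2 Ww, 1 ww → 3 W_ : 1 ww (out of 4)
Y gene: YY × yy → 4 Yy → 4 Y_ (out of 4)
Genotype classes (out of 4 × 4 = 16): W_Y_ = 3×4 = 12; wwY_ = 1×4 = 4
Apply the phenotype rules: W_Y_ (12) → white; wwY_ (4) → yellow
Phenotype counts (out of 16): 12 white, 4 yellow
white: 12 out of 16 → fraction 3/4
Expected count = 3/4 × 1312 = 984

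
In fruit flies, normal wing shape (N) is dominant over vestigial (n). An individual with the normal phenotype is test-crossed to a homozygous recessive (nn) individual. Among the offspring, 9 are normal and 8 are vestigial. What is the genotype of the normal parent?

Test cross: ? × nn
Offspring: 9 normal, 8 vestigial — approximately 1:1.
A 1:1 ratio in a test cross indicates the unknown parent is heterozygous (Nn).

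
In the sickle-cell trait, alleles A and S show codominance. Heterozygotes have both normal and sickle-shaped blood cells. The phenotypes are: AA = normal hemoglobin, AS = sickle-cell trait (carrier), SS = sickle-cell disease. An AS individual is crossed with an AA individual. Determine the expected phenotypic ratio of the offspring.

Punnett square for AS × AA:
Offspring genotypes: 2 AA, 2 AS
Phenotype counts: 2 normal hemoglobin, 2 sickle-cell trait (carrier)
Ratio: 1 normal hemoglobin : 1 sickle-cell trait (carrier)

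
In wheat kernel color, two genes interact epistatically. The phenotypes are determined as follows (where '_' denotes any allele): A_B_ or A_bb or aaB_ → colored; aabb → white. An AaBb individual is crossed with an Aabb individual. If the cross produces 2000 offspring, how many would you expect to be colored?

Cross: AaBb × Aabb — consider each gene separately:
A gene: Aa × Aa → 1 AA, 2 Aa, 1 aa → 3 A_ : 1 aa (out of 4)
B gene: Bb × bb → 2 Bb, 2 bb → 2 B_ : 2 bb (out of 4)
Genotype classes (out of 4 × 4 = 16): A_B_ = 3×2 = 6; A_bb = 3×2 = 6; aaB_ = 1×2 = 2; aabb = 1×2 = 2
Apply the phenotype rules: A_B_ (6) + A_bb (6) + aaB_ (2) → colored; aabb (2) → white
Phenotype counts (out of 16): 14 colored, 2 white
colored: 14 out of 16 → fraction 7/8
Expected count = 7/8 × 2000 = 1750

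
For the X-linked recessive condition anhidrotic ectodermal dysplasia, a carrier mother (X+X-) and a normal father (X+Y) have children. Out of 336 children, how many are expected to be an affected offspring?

Cross: X+X- × X+Y
Offspring: 1 X+X+, 1 X+Y, 1 X+X-, 1 X-Y
Probability of an affected offspring: 1/4
Expected count = 1/4 × 336 = 84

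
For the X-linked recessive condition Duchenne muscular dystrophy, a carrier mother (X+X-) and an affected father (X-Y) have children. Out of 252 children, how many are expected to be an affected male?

Cross: X+X- × X-Y
Offspring: 1 X+X-, 1 X+Y, 1 X-X-, 1 X-Y
Probability of an affected male: 1/4
Expected count = 1/4 × 252 = 63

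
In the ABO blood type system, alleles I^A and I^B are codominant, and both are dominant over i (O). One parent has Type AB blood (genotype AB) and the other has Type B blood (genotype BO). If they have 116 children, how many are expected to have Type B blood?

Cross: AB × BO
Possible offspring genotypes: 1 AB, 1 AO, 1 BB, 1 BO
Blood type counts: 1 Type AB, 1 Type A, 2 Type B
Probability of Type B: 2/4 = 1/2
Expected count = 1/2 × 116 = 58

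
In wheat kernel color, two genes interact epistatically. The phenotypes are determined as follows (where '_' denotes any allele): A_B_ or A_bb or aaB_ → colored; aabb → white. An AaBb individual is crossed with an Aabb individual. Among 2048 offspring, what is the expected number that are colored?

Cross: AaBb × Aabb — consider each gene separately:
A gene: Aa × Aa → 1 AA, 2 Aa, 1 aa → 3 A_ : 1 aa (out of 4)
B gene: Bb × bb → 2 Bb, 2 bb → 2 B_ : 2 bb (out of 4)
Genotype classes (out of 4 × 4 = 16): A_B_ = 3×2 = 6; A_bb = 3×2 = 6; aaB_ = 1×2 = 2; aabb = 1×2 = 2
Apply the phenotype rules: A_B_ (6) + A_bb (6) + aaB_ (2) → colored; aabb (2) → white
Phenotype counts (out of 16): 14 colored, 2 white
colored: 14 out of 16 → fraction 7/8
Expected count = 7/8 × 2048 = 1792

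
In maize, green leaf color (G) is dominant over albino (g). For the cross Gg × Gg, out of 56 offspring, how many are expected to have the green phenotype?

Punnett square for Gg × Gg:
Offspring genotypes: 1 GG, 2 Gg, 1 gg
Total offspring: 4
Count with target: 3
Probability: 3/4
Expected count = 3/4 × 56 = 42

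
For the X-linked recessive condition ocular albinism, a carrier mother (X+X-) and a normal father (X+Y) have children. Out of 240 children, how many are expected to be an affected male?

Cross: X+X- × X+Y
Offspring: 1 X+X+, 1 X+Y, 1 X+X-, 1 X-Y
Probability of an affected male: 1/4
Expected count = 1/4 × 240 = 60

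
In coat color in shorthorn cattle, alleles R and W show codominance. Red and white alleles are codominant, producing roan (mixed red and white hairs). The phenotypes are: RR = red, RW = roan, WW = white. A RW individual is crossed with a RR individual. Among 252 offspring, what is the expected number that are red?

Punnett square for RW × RR:
Offspring genotypes: 2 RR, 2 RW
Phenotype counts: 2 red, 2 roan
red: 2 out of 4 → fraction 1/2
Expected count = 1/2 × 252 = 126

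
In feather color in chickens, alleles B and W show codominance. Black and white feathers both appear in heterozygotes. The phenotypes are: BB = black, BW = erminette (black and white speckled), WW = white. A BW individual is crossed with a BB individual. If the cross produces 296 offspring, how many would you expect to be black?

Punnett square for BW × BB:
Offspring genotypes: 2 BB, 2 BW
Phenotype counts: 2 black, 2 erminette (black and white speckled)
black: 2 out of 4 → fraction 1/2
Expected count = 1/2 × 296 = 148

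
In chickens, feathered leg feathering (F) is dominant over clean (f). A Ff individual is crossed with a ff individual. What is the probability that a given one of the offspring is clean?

Punnett square for Ff × ff:
Offspring genotypes: 2 Ff, 2 ff
feathered: 2, clean: 2
clean: 2 out of 4
Probability: 2/4 = 1/2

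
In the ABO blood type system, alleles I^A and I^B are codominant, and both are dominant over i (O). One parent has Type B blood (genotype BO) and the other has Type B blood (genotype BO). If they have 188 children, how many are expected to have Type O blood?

Cross: BO × BO
Possible offspring genotypes: 1 BB, 2 BO, 1 OO
Blood type counts: 3 Type B, 1 Type O
Probability of Type O: 1/4
Expected count = 1/4 × 188 = 47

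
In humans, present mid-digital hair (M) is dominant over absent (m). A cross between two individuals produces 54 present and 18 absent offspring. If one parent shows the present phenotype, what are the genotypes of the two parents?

Observed offspring: 54 present, 18 absent
The observed ratio simplifies to 3:1. Absent (mm) offspring appear, so each parent must contribute one m allele. The parent stated to show present carries M, so it is Mm. The other parent is then either Mm or mm: Mm × mm would give a 1:1 split, whereas Mm × Mm gives 3:1 — matching the data. So both parents are heterozygous (Mm × Mm).
Parent genotypes: Mm × Mm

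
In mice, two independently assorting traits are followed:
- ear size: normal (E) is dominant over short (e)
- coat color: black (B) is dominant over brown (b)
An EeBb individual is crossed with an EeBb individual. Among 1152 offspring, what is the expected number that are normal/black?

Dihybrid cross EeBb × EeBb — consider each gene separately:
ear size: Ee × Ee → 1 EE, 2 Ee, 1 ee → 3 E_ : 1 ee (out of 4)
coat color: Bb × Bb → 1 BB, 2 Bb, 1 bb → 3 B_ : 1 bb (out of 4)
Combine (counts out of 4 × 4 = 16): normal/black (E_B_) = 3×3 = 9; normal/brown (E_bb) = 3×1 = 3; short/black (eeB_) = 1×3 = 3; short/brown (eebb) = 1×1 = 1
Phenotype counts (out of 16): 9 normal/black, 3 normal/brown, 3 short/black, 1 short/brown
normal/black: 9 out of 16 → fraction 9/16
Expected count = 9/16 × 1152 = 648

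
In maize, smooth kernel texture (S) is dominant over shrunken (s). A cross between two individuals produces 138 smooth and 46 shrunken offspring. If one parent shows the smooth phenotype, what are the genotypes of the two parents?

Observed offspring: 138 smooth, 46 shrunken
The observed ratio simplifies to 3:1. Shrunken (ss) offspring appear, so each parent must contribute one s allele. The parent stated to show smooth carries S, so it is Ss. The other parent is then either Ss or ss: Ss × ss would give a 1:1 split, whereas Ss × Ss gives 3:1 — matching the data. So both parents are heterozygous (Ss × Ss).
Parent genotypes: Ss × Ss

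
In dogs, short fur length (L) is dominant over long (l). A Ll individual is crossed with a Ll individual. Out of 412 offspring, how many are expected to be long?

Punnett square for Ll × Ll:
Offspring genotypes: 1 LL, 2 Ll, 1 ll
short: 3, long: 1
long: 1 out of 4 → fraction 1/4
Expected count = 1/4 × 412 = 103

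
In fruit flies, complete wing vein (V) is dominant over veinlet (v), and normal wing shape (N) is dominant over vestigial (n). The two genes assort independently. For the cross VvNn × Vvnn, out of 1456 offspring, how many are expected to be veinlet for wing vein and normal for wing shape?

Dihybrid cross VvNn × Vvnn — consider each gene separately:
wing vein: Vv × Vv → 1 VV, 2 Vv, 1 vv → 3 V_ : 1 vv (out of 4)
wing shape: Nn × nn → 2 Nn, 2 nn → 2 N_ : 2 nn (out of 4)
Looking for: veinlet (vv) and normal (N_)
P(veinlet) = 1/4, P(normal) = 2/4
P(both) = 1/4 × 2/4 = 2/16 = 1/8
Expected count = 1/8 × 1456 = 182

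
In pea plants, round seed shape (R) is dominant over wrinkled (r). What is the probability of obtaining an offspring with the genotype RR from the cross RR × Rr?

Punnett square for RR × Rr:
Offspring genotypes: 2 RR, 2 Rr
Total offspring: 4
Count with target: 2
Probability: 2/4 = 1/2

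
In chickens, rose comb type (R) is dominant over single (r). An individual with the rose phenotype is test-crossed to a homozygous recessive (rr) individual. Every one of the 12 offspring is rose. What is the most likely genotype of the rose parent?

Test cross: ? × rr
All offspring are rose.
If the unknown parent were heterozygous (Rr), about half of 12 offspring would be single; none are. The unknown parent is most likely homozygous dominant (RR).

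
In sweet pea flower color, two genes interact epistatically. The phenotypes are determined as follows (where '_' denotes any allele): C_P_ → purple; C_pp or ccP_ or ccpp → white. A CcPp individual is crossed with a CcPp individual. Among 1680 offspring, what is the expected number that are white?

Cross: CcPp × CcPp — consider each gene separately:
C gene: Cc × Cc → 1 CC, 2 Cc, 1 cc → 3 C_ : 1 cc (out of 4)
P gene: Pp × Pp → 1 PP, 2 Pp, 1 pp → 3 P_ : 1 pp (out of 4)
Genotype classes (out of 4 × 4 = 16): C_P_ = 3×3 = 9; C_pp = 3×1 = 3; ccP_ = 1×3 = 3; ccpp = 1×1 = 1
Apply the phenotype rules: C_P_ (9) → purple; C_pp (3) + ccP_ (3) + ccpp (1) → white
Phenotype counts (out of 16): 9 purple, 7 white
white: 7 out of 16 → fraction 7/16
Expected count = 7/16 × 1680 = 735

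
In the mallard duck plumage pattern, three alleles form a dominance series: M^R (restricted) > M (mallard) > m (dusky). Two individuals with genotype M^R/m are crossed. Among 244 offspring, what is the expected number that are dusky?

Cross: M^R/m × M^R/m
Allele dominance: M^R > M > m
Offspring genotypes: 1 M^R/M^R, 2 M^R/m, 1 m/m
Phenotype counts: 3 restricted, 1 dusky
dusky: 1 out of 4 → fraction 1/4
Expected count = 1/4 × 244 = 61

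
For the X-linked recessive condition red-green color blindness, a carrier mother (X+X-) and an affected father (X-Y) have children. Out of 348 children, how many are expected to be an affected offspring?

Cross: X+X- × X-Y
Offspring: 1 X+X-, 1 X+Y, 1 X-X-, 1 X-Y
Probability of an affected offspring: 2/4 = 1/2
Expected count = 1/2 × 348 = 174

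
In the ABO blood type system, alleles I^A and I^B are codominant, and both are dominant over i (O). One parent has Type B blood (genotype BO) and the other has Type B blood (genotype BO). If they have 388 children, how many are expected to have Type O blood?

Cross: BO × BO
Possible offspring genotypes: 1 BB, 2 BO, 1 OO
Blood type counts: 3 Type B, 1 Type O
Probability of Type O: 1/4
Expected count = 1/4 × 388 = 97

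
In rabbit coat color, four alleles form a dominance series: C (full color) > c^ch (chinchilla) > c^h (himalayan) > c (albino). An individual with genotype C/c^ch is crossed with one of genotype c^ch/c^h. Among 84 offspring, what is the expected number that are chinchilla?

Cross: C/c^ch × c^ch/c^h
Allele dominance: C > c^ch > c^h > c
Offspring genotypes: 1 C/c^ch, 1 C/c^h, 1 c^ch/c^ch, 1 c^ch/c^h
Phenotype counts: 2 full color, 2 chinchilla
chinchilla: 2 out of 4 → fraction 1/2
Expected count = 1/2 × 84 = 42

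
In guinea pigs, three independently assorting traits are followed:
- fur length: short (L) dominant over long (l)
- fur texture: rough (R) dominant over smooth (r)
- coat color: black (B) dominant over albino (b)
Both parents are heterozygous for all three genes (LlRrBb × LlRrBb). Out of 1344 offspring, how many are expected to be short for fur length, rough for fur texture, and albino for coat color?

Trihybrid cross: LlRrBb × LlRrBb
Each trait segregates independently with a 3:1 phenotypic ratio, so each gene contributes 3/4 (dominant) or 1/4 (recessive).
Target: short (fur length), rough (fur texture), albino (coat color)
Probability = product of independent per-trait probabilities
= 3/4 × 3/4 × 1/4 = 9/64
Expected count = 9/64 × 1344 = 189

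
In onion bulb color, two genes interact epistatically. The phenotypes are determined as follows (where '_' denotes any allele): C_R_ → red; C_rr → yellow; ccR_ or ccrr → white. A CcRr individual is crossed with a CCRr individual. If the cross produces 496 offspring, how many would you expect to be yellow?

Cross: CcRr × CCRr — consider each gene separately:
C gene: Cc × CC → 2 CC, 2 Cc → 4 C_ (out of 4)
R gene: Rr × Rr → 1 RR, 2 Rr, 1 rr → 3 R_ : 1 rr (out of 4)
Genotype classes (out of 4 × 4 = 16): C_R_ = 4×3 = 12; C_rr = 4×1 = 4
Apply the phenotype rules: C_R_ (12) → red; C_rr (4) → yellow
Phenotype counts (out of 16): 12 red, 4 yellow
yellow: 4 out of 16 → fraction 1/4
Expected count = 1/4 × 496 = 124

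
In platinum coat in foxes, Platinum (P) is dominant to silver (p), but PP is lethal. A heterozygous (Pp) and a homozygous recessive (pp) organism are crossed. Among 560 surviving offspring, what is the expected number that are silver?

Cross: Pp × pp
Punnett square offspring (before lethality): 2 Pp, 2 pp
No PP offspring are produced in this cross.
silver: 2 out of 4 → fraction 1/2
Expected count = 1/2 × 560 = 280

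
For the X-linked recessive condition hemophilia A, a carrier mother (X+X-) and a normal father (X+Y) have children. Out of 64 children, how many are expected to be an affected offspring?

Cross: X+X- × X+Y
Offspring: 1 X+X+, 1 X+Y, 1 X+X-, 1 X-Y
Probability of an affected offspring: 1/4
Expected count = 1/4 × 64 = 16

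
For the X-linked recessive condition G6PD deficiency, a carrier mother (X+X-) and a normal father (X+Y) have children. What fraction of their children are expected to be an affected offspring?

Cross: X+X- × X+Y
Offspring: 1 X+X+, 1 X+Y, 1 X+X-, 1 X-Y
Probability of an affected offspring: 1/4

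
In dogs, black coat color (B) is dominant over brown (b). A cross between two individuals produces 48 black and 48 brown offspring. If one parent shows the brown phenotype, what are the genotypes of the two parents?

Observed offspring: 48 black, 48 brown
The observed ratio simplifies to 1:1. One parent shows brown, so its genotype must be bb. A 1:1 offspring split requires the other parent to be heterozygous (Bb).
Parent genotypes: bb × Bb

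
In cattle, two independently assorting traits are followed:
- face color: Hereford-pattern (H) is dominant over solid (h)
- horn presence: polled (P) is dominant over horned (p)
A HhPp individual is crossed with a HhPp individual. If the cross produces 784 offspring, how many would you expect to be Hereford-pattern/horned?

Dihybrid cross HhPp × HhPp — consider each gene separately:
face color: Hh × Hh → 1 HH, 2 Hh, 1 hh → 3 H_ : 1 hh (out of 4)
horn presence: Pp × Pp → 1 PP, 2 Pp, 1 pp → 3 P_ : 1 pp (out of 4)
Combine (counts out of 4 × 4 = 16): Hereford-pattern/polled (H_P_) = 3×3 = 9; Hereford-pattern/horned (H_pp) = 3×1 = 3; solid/polled (hhP_) = 1×3 = 3; solid/horned (hhpp) = 1×1 = 1
Phenotype counts (out of 16): 9 Hereford-pattern/polled, 3 Hereford-pattern/horned, 3 solid/polled, 1 solid/horned
Hereford-pattern/horned: 3 out of 16 → fraction 3/16
Expected count = 3/16 × 784 = 147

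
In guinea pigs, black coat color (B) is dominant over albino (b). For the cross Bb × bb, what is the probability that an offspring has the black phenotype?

Punnett square for Bb × bb:
Offspring genotypes: 2 Bb, 2 bb
Total offspring: 4
Count with target: 2
Probability: 2/4 = 1/2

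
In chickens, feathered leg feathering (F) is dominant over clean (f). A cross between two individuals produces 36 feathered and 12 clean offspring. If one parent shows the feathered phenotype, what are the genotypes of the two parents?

Observed offspring: 36 feathered, 12 clean
The observed ratio simplifies to 3:1. Clean (ff) offspring appear, so each parent must contribute one f allele. The parent stated to show feathered carries F, so it is Ff. The other parent is then either Ff or ff: Ff × ff would give a 1:1 split, whereas Ff × Ff gives 3:1 — matching the data. So both parents are heterozygous (Ff × Ff).
Parent genotypes: Ff × Ff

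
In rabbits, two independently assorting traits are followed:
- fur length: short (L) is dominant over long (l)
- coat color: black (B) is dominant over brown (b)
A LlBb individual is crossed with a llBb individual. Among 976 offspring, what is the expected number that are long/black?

Dihybrid cross LlBb × llBb — consider each gene separately:
fur length: Ll × ll → 2 Ll, 2 ll → 2 L_ : 2 ll (out of 4)
coat color: Bb × Bb → 1 BB, 2 Bb, 1 bb → 3 B_ : 1 bb (out of 4)
Combine (counts out of 4 × 4 = 16): short/black (L_B_) = 2×3 = 6; short/brown (L_bb) = 2×1 = 2; long/black (llB_) = 2×3 = 6; long/brown (llbb) = 2×1 = 2
Phenotype counts (out of 16): 6 short/black, 2 short/brown, 6 long/black, 2 long/brown
long/black: 6 out of 16 → fraction 3/8
Expected count = 3/8 × 976 = 366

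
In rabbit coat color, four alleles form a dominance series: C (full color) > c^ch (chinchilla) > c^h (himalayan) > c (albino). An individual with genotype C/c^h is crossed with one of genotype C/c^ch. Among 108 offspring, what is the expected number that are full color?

Cross: C/c^h × C/c^ch
Allele dominance: C > c^ch > c^h > c
Offspring genotypes: 1 C/C, 1 C/c^ch, 1 C/c^h, 1 c^ch/c^h
Phenotype counts: 3 full color, 1 chinchilla
full color: 3 out of 4 → fraction 3/4
Expected count = 3/4 × 108 = 81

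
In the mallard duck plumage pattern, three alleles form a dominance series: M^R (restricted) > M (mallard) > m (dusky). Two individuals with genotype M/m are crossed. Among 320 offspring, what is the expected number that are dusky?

Cross: M/m × M/m
Allele dominance: M^R > M > m
Offspring genotypes: 1 M/M, 2 M/m, 1 m/m
Phenotype counts: 3 mallard, 1 dusky
dusky: 1 out of 4 → fraction 1/4
Expected count = 1/4 × 320 = 80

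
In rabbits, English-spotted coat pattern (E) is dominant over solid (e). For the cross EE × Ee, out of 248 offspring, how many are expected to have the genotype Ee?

Punnett square for EE × Ee:
Offspring genotypes: 2 EE, 2 Ee
Total offspring: 4
Count with target: 2
Probability: 2/4 = 1/2
Expected count = 1/2 × 248 = 124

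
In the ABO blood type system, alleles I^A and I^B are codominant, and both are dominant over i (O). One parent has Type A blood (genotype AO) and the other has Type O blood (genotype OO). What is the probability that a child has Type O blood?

Cross: AO × OO
Possible offspring genotypes: 2 AO, 2 OO
Blood type counts: 2 Type A, 2 Type O
Probability of Type O: 2/4 = 1/2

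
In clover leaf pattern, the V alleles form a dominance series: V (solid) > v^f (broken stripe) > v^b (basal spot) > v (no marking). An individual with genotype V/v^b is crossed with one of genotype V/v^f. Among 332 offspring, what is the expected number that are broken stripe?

Cross: V/v^b × V/v^f
Allele dominance: V > v^f > v^b > v
Offspring genotypes: 1 V/V, 1 V/v^f, 1 V/v^b, 1 v^f/v^b
Phenotype counts: 3 solid, 1 broken stripe
broken stripe: 1 out of 4 → fraction 1/4
Expected count = 1/4 × 332 = 83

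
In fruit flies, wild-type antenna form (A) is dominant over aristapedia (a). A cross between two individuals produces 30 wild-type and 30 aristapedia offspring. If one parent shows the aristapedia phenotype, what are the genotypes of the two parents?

Observed offspring: 30 wild-type, 30 aristapedia
The observed ratio simplifies to 1:1. One parent shows aristapedia, so its genotype must be aa. A 1:1 offspring split requires the other parent to be heterozygous (Aa).
Parent genotypes: aa × Aa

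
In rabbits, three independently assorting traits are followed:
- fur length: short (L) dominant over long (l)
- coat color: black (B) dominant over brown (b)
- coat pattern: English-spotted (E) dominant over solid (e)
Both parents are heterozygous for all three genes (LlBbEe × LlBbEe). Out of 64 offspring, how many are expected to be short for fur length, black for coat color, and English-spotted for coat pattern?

Trihybrid cross: LlBbEe × LlBbEe
Each trait segregates independently with a 3:1 phenotypic ratio, so each gene contributes 3/4 (dominant) or 1/4 (recessive).
Target: short (fur length), black (coat color), English-spotted (coat pattern)
Probability = product of independent per-trait probabilities
= 3/4 × 3/4 × 3/4 = 27/64
Expected count = 27/64 × 64 = 27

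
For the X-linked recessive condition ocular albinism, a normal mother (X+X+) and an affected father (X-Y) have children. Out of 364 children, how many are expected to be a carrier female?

Cross: X+X+ × X-Y
Offspring: 2 X+X-, 2 X+Y
Probability of a carrier female: 2/4 = 1/2
Expected count = 1/2 × 364 = 182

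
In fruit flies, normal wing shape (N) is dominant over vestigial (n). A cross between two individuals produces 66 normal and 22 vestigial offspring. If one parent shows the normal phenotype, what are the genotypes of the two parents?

Observed offspring: 66 normal, 22 vestigial
The observed ratio simplifies to 3:1. Vestigial (nn) offspring appear, so each parent must contribute one n allele. The parent stated to show normal carries N, so it is Nn. The other parent is then either Nn or nn: Nn × nn would give a 1:1 split, whereas Nn × Nn gives 3:1 — matching the data. So both parents are heterozygous (Nn × Nn).
Parent genotypes: Nn × Nn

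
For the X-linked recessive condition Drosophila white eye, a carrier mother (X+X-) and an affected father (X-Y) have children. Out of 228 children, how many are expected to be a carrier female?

Cross: X+X- × X-Y
Offspring: 1 X+X-, 1 X+Y, 1 X-X-, 1 X-Y
Probability of a carrier female: 1/4
Expected count = 1/4 × 228 = 57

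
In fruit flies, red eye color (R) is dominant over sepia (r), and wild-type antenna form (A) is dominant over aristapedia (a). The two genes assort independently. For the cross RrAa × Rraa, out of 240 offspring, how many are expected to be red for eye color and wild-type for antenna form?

Dihybrid cross RrAa × Rraa — consider each gene separately:
eye color: Rr × Rr → 1 RR, 2 Rr, 1 rr → 3 R_ : 1 rr (out of 4)
antenna form: Aa × aa → 2 Aa, 2 aa → 2 A_ : 2 aa (out of 4)
Looking for: red (R_) and wild-type (A_)
P(red) = 3/4, P(wild-type) = 2/4
P(both) = 3/4 × 2/4 = 6/16 = 3/8
Expected count = 3/8 × 240 = 90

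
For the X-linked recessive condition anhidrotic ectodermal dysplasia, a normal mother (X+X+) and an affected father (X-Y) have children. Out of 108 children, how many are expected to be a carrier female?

Cross: X+X+ × X-Y
Offspring: 2 X+X-, 2 X+Y
Probability of a carrier female: 2/4 = 1/2
Expected count = 1/2 × 108 = 54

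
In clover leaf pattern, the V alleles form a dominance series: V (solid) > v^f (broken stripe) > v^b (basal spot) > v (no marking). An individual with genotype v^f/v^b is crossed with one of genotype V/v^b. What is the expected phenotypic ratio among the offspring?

Cross: v^f/v^b × V/v^b
Allele dominance: V > v^f > v^b > v
Offspring genotypes: 1 V/v^f, 1 v^f/v^b, 1 V/v^b, 1 v^b/v^b
Phenotype counts: 2 solid, 1 broken stripe, 1 basal spot
Ratio: 2 solid : 1 broken stripe : 1 basal spot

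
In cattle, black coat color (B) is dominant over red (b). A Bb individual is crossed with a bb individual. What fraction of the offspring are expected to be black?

Punnett square for Bb × bb:
Offspring genotypes: 2 Bb, 2 bb
black: 2, red: 2
black: 2 out of 4
Probability: 2/4 = 1/2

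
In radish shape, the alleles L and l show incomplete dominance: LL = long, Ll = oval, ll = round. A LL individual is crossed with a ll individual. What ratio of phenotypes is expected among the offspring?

Punnett square for LL × ll:
Offspring genotypes: 4 Ll
Phenotype counts: 4 oval
Ratio: all oval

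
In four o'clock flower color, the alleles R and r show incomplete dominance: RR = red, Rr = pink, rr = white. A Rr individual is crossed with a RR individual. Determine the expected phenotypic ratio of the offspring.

Punnett square for Rr × RR:
Offspring genotypes: 2 RR, 2 Rr
Phenotype counts: 2 red, 2 pink
Ratio: 1 red : 1 pink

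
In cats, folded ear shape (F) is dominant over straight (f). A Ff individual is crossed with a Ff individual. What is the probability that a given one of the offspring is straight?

Punnett square for Ff × Ff:
Offspring genotypes: 1 FF, 2 Ff, 1 ff
folded: 3, straight: 1
straight: 1 out of 4
Probability: 1/4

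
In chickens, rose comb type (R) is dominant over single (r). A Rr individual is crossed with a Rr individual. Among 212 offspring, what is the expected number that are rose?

Punnett square for Rr × Rr:
Offspring genotypes: 1 RR, 2 Rr, 1 rr
rose: 3, single: 1
rose: 3 out of 4 → fraction 3/4
Expected count = 3/4 × 212 = 159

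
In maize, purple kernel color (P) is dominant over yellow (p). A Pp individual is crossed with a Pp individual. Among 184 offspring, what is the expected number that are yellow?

Punnett square for Pp × Pp:
Offspring genotypes: 1 PP, 2 Pp, 1 pp
purple: 3, yellow: 1
yellow: 1 out of 4 → fraction 1/4
Expected count = 1/4 × 184 = 46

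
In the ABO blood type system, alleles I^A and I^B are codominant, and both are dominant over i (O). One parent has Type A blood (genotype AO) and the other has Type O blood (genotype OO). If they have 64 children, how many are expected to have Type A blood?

Cross: AO × OO
Possible offspring genotypes: 2 AO, 2 OO
Blood type counts: 2 Type A, 2 Type O
Probability of Type A: 2/4 = 1/2
Expected count = 1/2 × 64 = 32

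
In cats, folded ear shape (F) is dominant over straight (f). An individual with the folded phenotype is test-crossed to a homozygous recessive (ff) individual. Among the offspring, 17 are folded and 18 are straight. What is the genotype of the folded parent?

Test cross: ? × ff
Offspring: 17 folded, 18 straight — approximately 1:1.
A 1:1 ratio in a test cross indicates the unknown parent is heterozygous (Ff).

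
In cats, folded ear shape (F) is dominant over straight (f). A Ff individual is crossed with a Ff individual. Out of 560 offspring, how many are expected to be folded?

Punnett square for Ff × Ff:
Offspring genotypes: 1 FF, 2 Ff, 1 ff
folded: 3, straight: 1
folded: 3 out of 4 → fraction 3/4
Expected count = 3/4 × 560 = 420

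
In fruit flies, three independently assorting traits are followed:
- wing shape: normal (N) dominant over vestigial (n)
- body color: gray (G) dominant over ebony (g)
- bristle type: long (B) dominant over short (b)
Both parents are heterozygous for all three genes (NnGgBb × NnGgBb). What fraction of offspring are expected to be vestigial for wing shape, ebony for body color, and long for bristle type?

Trihybrid cross: NnGgBb × NnGgBb
Each trait segregates independently with a 3:1 phenotypic ratio, so each gene contributes 3/4 (dominant) or 1/4 (recessive).
Target: vestigial (wing shape), ebony (body color), long (bristle type)
Probability = product of independent per-trait probabilities
= 1/4 × 1/4 × 3/4 = 3/64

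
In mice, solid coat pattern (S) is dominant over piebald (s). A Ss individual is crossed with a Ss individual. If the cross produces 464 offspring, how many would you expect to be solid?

Punnett square for Ss × Ss:
Offspring genotypes: 1 SS, 2 Ss, 1 ss
solid: 3, piebald: 1
solid: 3 out of 4 → fraction 3/4
Expected count = 3/4 × 464 = 348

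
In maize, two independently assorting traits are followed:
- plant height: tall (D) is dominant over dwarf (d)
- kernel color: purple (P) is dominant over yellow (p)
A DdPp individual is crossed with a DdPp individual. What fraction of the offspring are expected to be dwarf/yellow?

Dihybrid cross DdPp × DdPp — consider each gene separately:
plant height: Dd × Dd → 1 DD, 2 Dd, 1 dd → 3 D_ : 1 dd (out of 4)
kernel color: Pp × Pp → 1 PP, 2 Pp, 1 pp → 3 P_ : 1 pp (out of 4)
Combine (counts out of 4 × 4 = 16): tall/purple (D_P_) = 3×3 = 9; tall/yellow (D_pp) = 3×1 = 3; dwarf/purple (ddP_) = 1×3 = 3; dwarf/yellow (ddpp) = 1×1 = 1
Phenotype counts (out of 16): 9 tall/purple, 3 tall/yellow, 3 dwarf/purple, 1 dwarf/yellow
dwarf/yellow: 1 out of 16
Probability: 1/16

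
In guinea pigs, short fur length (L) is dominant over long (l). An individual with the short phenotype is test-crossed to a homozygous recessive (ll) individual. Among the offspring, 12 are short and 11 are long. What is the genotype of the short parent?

Test cross: ? × ll
Offspring: 12 short, 11 long — approximately 1:1.
A 1:1 ratio in a test cross indicates the unknown parent is heterozygous (Ll).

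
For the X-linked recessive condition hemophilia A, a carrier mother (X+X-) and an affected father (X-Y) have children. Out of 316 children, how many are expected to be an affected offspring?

Cross: X+X- × X-Y
Offspring: 1 X+X-, 1 X+Y, 1 X-X-, 1 X-Y
Probability of an affected offspring: 2/4 = 1/2
Expected count = 1/2 × 316 = 158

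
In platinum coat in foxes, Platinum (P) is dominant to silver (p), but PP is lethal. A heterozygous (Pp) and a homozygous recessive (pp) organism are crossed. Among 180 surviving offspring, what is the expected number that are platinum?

Cross: Pp × pp
Punnett square offspring (before lethality): 2 Pp, 2 pp
No PP offspring are produced in this cross.
platinum: 2 out of 4 → fraction 1/2
Expected count = 1/2 × 180 = 90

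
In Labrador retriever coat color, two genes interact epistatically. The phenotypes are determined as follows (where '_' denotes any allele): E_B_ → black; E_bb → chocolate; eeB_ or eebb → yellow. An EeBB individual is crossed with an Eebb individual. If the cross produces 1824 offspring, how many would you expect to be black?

Cross: EeBB × Eebb — consider each gene separately:
E gene: Ee × Ee → 1 EE, 2 Ee, 1 ee → 3 E_ : 1 ee (out of 4)
B gene: BB × bb → 4 Bb → 4 B_ (out of 4)
Genotype classes (out of 4 × 4 = 16): E_B_ = 3×4 = 12; eeB_ = 1×4 = 4
Apply the phenotype rules: E_B_ (12) → black; eeB_ (4) → yellow
Phenotype counts (out of 16): 12 black, 4 yellow
black: 12 out of 16 → fraction 3/4
Expected count = 3/4 × 1824 = 1368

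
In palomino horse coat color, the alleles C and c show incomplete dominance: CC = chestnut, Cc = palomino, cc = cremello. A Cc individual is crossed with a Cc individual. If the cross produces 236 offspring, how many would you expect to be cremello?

Punnett square for Cc × Cc:
Offspring genotypes: 1 CC, 2 Cc, 1 cc
Phenotype counts: 1 chestnut, 2 palomino, 1 cremello
cremello: 1 out of 4 → fraction 1/4
Expected count = 1/4 × 236 = 59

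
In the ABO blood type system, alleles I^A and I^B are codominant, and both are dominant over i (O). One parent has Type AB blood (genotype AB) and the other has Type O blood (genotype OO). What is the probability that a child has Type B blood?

Cross: AB × OO
Possible offspring genotypes: 2 AO, 2 BO
Blood type counts: 2 Type A, 2 Type B
Probability of Type B: 2/4 = 1/2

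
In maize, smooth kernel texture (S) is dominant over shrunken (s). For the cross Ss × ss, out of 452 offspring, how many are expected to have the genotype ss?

Punnett square for Ss × ss:
Offspring genotypes: 2 Ss, 2 ss
Total offspring: 4
Count with target: 2
Probability: 2/4 = 1/2
Expected count = 1/2 × 452 = 226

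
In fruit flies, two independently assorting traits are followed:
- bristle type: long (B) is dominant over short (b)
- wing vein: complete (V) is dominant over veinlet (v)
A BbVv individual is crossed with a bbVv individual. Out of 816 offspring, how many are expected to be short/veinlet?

Dihybrid cross BbVv × bbVv — consider each gene separately:
bristle type: Bb × bb → 2 Bb, 2 bb → 2 B_ : 2 bb (out of 4)
wing vein: Vv × Vv → 1 VV, 2 Vv, 1 vv → 3 V_ : 1 vv (out of 4)
Combine (counts out of 4 × 4 = 16): long/complete (B_V_) = 2×3 = 6; long/veinlet (B_vv) = 2×1 = 2; short/complete (bbV_) = 2×3 = 6; short/veinlet (bbvv) = 2×1 = 2
Phenotype counts (out of 16): 6 long/complete, 2 long/veinlet, 6 short/complete, 2 short/veinlet
short/veinlet: 2 out of 16 → fraction 1/8
Expected count = 1/8 × 816 = 102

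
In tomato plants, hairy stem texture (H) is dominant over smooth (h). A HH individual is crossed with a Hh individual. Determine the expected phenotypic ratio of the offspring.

Punnett square for HH × Hh:
Offspring genotypes: 2 HH, 2 Hh
hairy: 4, smooth: 0
Ratio: all hairy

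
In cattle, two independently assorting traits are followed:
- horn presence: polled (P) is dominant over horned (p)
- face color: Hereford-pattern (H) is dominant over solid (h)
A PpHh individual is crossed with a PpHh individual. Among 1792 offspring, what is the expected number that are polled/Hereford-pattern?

Dihybrid cross PpHh × PpHh — consider each gene separately:
horn presence: Pp × Pp → 1 PP, 2 Pp, 1 pp → 3 P_ : 1 pp (out of 4)
face color: Hh × Hh → 1 HH, 2 Hh, 1 hh → 3 H_ : 1 hh (out of 4)
Combine (counts out of 4 × 4 = 16): polled/Hereford-pattern (P_H_) = 3×3 = 9; polled/solid (P_hh) = 3×1 = 3; horned/Hereford-pattern (ppH_) = 1×3 = 3; horned/solid (pphh) = 1×1 = 1
Phenotype counts (out of 16): 9 polled/Hereford-pattern, 3 polled/solid, 3 horned/Hereford-pattern, 1 horned/solid
polled/Hereford-pattern: 9 out of 16 → fraction 9/16
Expected count = 9/16 × 1792 = 1008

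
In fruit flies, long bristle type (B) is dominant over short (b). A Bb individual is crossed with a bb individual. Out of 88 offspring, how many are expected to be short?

Punnett square for Bb × bb:
Offspring genotypes: 2 Bb, 2 bb
long: 2, short: 2
short: 2 out of 4 → fraction 1/2
Expected count = 1/2 × 88 = 44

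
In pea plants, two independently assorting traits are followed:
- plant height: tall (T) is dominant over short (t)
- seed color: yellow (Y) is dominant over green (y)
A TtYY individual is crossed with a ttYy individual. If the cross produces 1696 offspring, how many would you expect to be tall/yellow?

Dihybrid cross TtYY × ttYy — consider each gene separately:
plant height: Tt × tt → 2 Tt, 2 tt → 2 T_ : 2 tt (out of 4)
seed color: YY × Yy → 2 YY, 2 Yy → 4 Y_ (out of 4)
Combine (counts out of 4 × 4 = 16): tall/yellow (T_Y_) = 2×4 = 8; short/yellow (ttY_) = 2×4 = 8
Phenotype counts (out of 16): 8 tall/yellow, 8 short/yellow
tall/yellow: 8 out of 16 → fraction 1/2
Expected count = 1/2 × 1696 = 848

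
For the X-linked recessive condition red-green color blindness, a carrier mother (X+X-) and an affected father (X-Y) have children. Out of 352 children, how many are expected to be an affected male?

Cross: X+X- × X-Y
Offspring: 1 X+X-, 1 X+Y, 1 X-X-, 1 X-Y
Probability of an affected male: 1/4
Expected count = 1/4 × 352 = 88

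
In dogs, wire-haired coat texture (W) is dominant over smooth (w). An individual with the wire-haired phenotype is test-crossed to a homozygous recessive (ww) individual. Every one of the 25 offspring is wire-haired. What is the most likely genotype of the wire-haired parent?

Test cross: ? × ww
All offspring are wire-haired.
If the unknown parent were heterozygous (Ww), about half of 25 offspring would be smooth; none are. The unknown parent is most likely homozygous dominant (WW).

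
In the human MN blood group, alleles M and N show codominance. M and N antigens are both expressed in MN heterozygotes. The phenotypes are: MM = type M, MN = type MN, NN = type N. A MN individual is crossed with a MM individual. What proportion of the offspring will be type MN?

Punnett square for MN × MM:
Offspring genotypes: 2 MM, 2 MN
Phenotype counts: 2 type M, 2 type MN
type MN: 2 out of 4
Probability: 2/4 = 1/2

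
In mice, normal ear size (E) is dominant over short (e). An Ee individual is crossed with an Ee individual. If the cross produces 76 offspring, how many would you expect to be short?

Punnett square for Ee × Ee:
Offspring genotypes: 1 EE, 2 Ee, 1 ee
normal: 3, short: 1
short: 1 out of 4 → fraction 1/4
Expected count = 1/4 × 76 = 19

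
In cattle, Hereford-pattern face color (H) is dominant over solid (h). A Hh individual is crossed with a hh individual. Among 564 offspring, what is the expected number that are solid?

Punnett square for Hh × hh:
Offspring genotypes: 2 Hh, 2 hh
Hereford-pattern: 2, solid: 2
solid: 2 out of 4 → fraction 1/2
Expected count = 1/2 × 564 = 282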